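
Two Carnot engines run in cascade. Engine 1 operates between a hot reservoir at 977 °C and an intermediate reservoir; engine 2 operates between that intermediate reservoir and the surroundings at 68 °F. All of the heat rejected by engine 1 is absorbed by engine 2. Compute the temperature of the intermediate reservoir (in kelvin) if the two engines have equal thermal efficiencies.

T_H = 977 °C → 977 + 273.15 = 1250.15 K.
T_C = 68 °F → (68 − 32) × 5/9 = 20.00 °C = 293.15 K.
Equal efficiencies require 1 − T_m/T_H = 1 − T_C/T_m, i.e. T_m/T_H = T_C/T_m, so T_m = √(T_H·T_C) = √(1250.15 × 293.15) = 605 K.

T_m ≈ 605 K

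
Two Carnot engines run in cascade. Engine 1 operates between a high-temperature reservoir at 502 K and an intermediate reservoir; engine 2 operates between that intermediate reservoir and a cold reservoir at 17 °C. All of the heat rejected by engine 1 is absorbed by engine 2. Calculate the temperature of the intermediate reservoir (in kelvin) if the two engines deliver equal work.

T_m ≈ 396 K

T_C = 17 °C → 17 + 273.15 = 290.15 K.
For reversible stages Q_m = Q_H·(T_m/T_H). Setting W₁ = Q_H(1 − T_m/T_H) equal to W₂ = Q_m(1 − T_C/T_m) = Q_H·(T_m − T_C)/T_H gives T_H − T_m = T_m − T_C, so T_m = (T_H + T_C)/2 = (502.00 + 290.15)/2 = 396 K.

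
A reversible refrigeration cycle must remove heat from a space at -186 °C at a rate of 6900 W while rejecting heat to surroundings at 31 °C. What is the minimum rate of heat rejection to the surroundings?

Q̇_H ≈ 24100 W

T_H = 31 °C → 31 + 273.15 = 304.15 K.
T_C = -186 °C → -186 + 273.15 = 87.15 K.
For a reversible cycle Q_H/Q_C = T_H/T_C, so Q_H = Q_C·T_H/T_C = 6900 × 304.15/87.15 = 24100 W.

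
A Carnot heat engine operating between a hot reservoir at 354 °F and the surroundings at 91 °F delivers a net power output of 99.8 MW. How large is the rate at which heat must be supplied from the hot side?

Q̇_H ≈ 309 MW

T_H = 354 °F → (354 − 32) × 5/9 = 178.89 °C = 452.04 K.
T_C = 91 °F → (91 − 32) × 5/9 = 32.78 °C = 305.93 K.
The Carnot efficiency is η = 1 − T_C/T_H = 1 − 305.93/452.04 = 0.3232.
Q_H = W/η = 99.8/0.3232 = 309 MW.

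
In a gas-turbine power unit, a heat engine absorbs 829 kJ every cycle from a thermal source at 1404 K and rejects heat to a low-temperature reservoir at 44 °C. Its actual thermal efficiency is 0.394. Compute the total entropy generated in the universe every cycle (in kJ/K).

T_C = 44 °C → 44 + 273.15 = 317.15 K.
W = η·Q_H = 0.394 × 829 = 326.6 kJ, so Q_C = Q_H − W = 502.4 kJ.
Entropy balance on the reservoirs: −Q_H/T_H = -0.5905 kJ/K, +Q_C/T_C = 1.584 kJ/K.
ΔS_univ = −Q_H/T_H + Q_C/T_C = 0.994 kJ/K (> 0, since η = 0.394 < η_Carnot = 0.774).

ΔS_univ ≈ 0.994 kJ/K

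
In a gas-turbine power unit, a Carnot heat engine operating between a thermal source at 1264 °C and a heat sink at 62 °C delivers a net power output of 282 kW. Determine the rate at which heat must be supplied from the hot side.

T_H = 1264 °C → 1264 + 273.15 = 1537.15 K.
T_C = 62 °C → 62 + 273.15 = 335.15 K.
Since the cycle is reversible, η = 1 − T_C/T_H = 1 − 335.15/1537.15 = 0.7820.
Q_H = W/η = 282/0.7820 = 361 kW.

Q̇_H ≈ 361 kW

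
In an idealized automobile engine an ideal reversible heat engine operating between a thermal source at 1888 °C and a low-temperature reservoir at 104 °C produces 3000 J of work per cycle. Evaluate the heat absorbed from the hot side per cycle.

T_H = 1888 °C → 1888 + 273.15 = 2161.15 K.
T_C = 104 °C → 104 + 273.15 = 377.15 K.
Carnot efficiency: η = 1 − T_C/T_H = 1 − 377.15/2161.15 = 0.8255.
Q_H = W/η = 3000/0.8255 = 3630 J.

Q_H ≈ 3630 J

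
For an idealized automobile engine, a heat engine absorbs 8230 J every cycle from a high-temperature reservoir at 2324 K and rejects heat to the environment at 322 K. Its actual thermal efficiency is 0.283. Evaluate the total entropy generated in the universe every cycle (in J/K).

W = η·Q_H = 0.283 × 8230 = 2329 J, so Q_C = Q_H − W = 5901 J.
The hot reservoir loses entropy Q_H/T_H = 8230/2324.00 = 3.541 J/K; the cold reservoir gains Q_C/T_C = 5901/322.00 = 18.33 J/K.
ΔS_univ = −Q_H/T_H + Q_C/T_C = 14.8 J/K (> 0, since η = 0.283 < η_Carnot = 0.861).

ΔS_univ ≈ 14.8 J/K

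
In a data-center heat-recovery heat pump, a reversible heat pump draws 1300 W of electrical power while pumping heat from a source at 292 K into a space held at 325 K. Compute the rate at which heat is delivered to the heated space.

The Carnot heat-pump COP is COP_HP = T_H/(T_H − T_C) = 325.00/33.00 = 9.8485.
Q_H = COP_HP · W = 9.8485 × 1300 = 12800 W.

Q̇_H ≈ 12800 W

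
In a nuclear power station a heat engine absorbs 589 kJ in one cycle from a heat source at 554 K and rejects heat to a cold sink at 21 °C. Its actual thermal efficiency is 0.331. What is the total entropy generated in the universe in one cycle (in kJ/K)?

ΔS_univ ≈ 0.2764 kJ/K

T_C = 21 °C → 21 + 273.15 = 294.15 K.
W = η·Q_H = 0.331 × 589 = 195.0 kJ, so Q_C = Q_H − W = 394.0 kJ.
The hot reservoir loses entropy Q_H/T_H = 589/554.00 = 1.063 kJ/K; the cold reservoir gains Q_C/T_C = 394.0/294.15 = 1.340 kJ/K.
ΔS_univ = −Q_H/T_H + Q_C/T_C = 0.2764 kJ/K (> 0, since η = 0.331 < η_Carnot = 0.469).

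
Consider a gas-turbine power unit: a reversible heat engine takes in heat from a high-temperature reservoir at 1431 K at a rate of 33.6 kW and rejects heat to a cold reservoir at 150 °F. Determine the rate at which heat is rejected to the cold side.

T_C = 150 °F → (150 − 32) × 5/9 = 65.56 °C = 338.71 K.
For a reversible engine, η = 1 − T_C/T_H = 1 − 338.71/1431.00 = 0.7633.
For a reversible cycle Q_C/Q_H = T_C/T_H, so Q_C = 33.6 × 338.71/1431.00 = 7.95 kW.

Q̇_C ≈ 7.95 kW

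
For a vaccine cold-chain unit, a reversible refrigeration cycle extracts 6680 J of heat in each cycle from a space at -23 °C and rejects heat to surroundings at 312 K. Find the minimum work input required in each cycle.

T_C = -23 °C → -23 + 273.15 = 250.15 K.
COP_R = T_C/(T_H − T_C) = 250.15/61.85 = 4.0445.
W = Q_C/COP_R = 6680/4.0445 = 1652 J.

W_in ≈ 1652 J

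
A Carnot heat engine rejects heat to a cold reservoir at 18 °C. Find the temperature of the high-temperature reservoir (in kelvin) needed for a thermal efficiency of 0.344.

T_C = 18 °C → 18 + 273.15 = 291.15 K.
From η = 1 − T_C/T_H, solving for T_H gives T_H = T_C/(1 − η) = 291.15/(1 − 0.344) = 443.8 K.

T_H ≈ 443.8 K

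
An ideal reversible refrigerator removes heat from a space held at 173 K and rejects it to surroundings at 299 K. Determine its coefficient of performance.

COP_R ≈ 1.37

For a reversible refrigerator, COP_R = T_C/(T_H − T_C) = 173.00/(299.00 − 173.00) = 1.37.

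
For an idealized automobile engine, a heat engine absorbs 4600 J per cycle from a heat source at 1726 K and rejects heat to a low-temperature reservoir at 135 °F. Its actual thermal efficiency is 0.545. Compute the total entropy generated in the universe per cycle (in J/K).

T_C = 135 °F → (135 − 32) × 5/9 = 57.22 °C = 330.37 K.
W = η·Q_H = 0.545 × 4600 = 2507 J, so Q_C = Q_H − W = 2093 J.
Reservoir entropy changes: ΔS_H = −Q_H/T_H = −4600/1726.00 = -2.665 J/K and ΔS_C = +Q_C/T_C = 2093/330.37 = 6.335 J/K.
ΔS_univ = −Q_H/T_H + Q_C/T_C = 3.67 J/K (> 0, since η = 0.545 < η_Carnot = 0.809).

ΔS_univ ≈ 3.67 J/K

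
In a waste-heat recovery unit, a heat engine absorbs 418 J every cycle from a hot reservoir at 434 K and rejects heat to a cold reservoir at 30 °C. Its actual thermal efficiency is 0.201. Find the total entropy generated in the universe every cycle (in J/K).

ΔS_univ ≈ 0.139 J/K

T_C = 30 °C → 30 + 273.15 = 303.15 K.
W = η·Q_H = 0.201 × 418 = 84.02 J, so Q_C = Q_H − W = 334.0 J.
Reservoir entropy changes: ΔS_H = −Q_H/T_H = −418/434.00 = -0.9631 J/K and ΔS_C = +Q_C/T_C = 334.0/303.15 = 1.102 J/K.
ΔS_univ = −Q_H/T_H + Q_C/T_C = 0.139 J/K (> 0, since η = 0.201 < η_Carnot = 0.301).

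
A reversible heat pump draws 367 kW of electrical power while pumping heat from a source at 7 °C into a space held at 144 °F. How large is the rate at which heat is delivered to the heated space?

Q̇_H ≈ 2229 kW

T_H = 144 °F → (144 − 32) × 5/9 = 62.22 °C = 335.37 K.
T_C = 7 °C → 7 + 273.15 = 280.15 K.
The Carnot heat-pump COP is COP_HP = T_H/(T_H − T_C) = 335.37/55.22 = 6.0731.
Q_H = COP_HP · W = 6.0731 × 367 = 2229 kW.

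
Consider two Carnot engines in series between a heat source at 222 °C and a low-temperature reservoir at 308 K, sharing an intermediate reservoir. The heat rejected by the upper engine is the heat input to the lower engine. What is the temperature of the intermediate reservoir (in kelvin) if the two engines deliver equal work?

T_H = 222 °C → 222 + 273.15 = 495.15 K.
For reversible stages Q_m = Q_H·(T_m/T_H). Setting W₁ = Q_H(1 − T_m/T_H) equal to W₂ = Q_m(1 − T_C/T_m) = Q_H·(T_m − T_C)/T_H gives T_H − T_m = T_m − T_C, so T_m = (T_H + T_C)/2 = (495.15 + 308.00)/2 = 402 K.

T_m ≈ 402 K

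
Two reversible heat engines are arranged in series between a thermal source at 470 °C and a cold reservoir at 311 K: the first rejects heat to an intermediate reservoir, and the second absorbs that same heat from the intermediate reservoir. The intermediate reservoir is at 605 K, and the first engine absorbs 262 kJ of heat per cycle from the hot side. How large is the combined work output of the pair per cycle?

W_total ≈ 152.4 kJ

T_H = 470 °C → 470 + 273.15 = 743.15 K.
Two reversible stages in series are equivalent to a single Carnot engine between T_H and T_C, so η_total = 1 − T_C/T_H = 1 − 311.00/743.15 = 0.5815.
W_total = η_total · Q_H = 0.5815 × 262 = 152.4 kJ.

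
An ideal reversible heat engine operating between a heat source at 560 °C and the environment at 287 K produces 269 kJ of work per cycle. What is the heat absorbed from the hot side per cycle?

Q_H ≈ 410 kJ

T_H = 560 °C → 560 + 273.15 = 833.15 K.
For a reversible engine, η = 1 − T_C/T_H = 1 − 287.00/833.15 = 0.6555.
Q_H = W/η = 269/0.6555 = 410 kJ.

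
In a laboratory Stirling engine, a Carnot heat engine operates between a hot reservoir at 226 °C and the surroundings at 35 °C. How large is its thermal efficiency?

T_H = 226 °C → 226 + 273.15 = 499.15 K.
T_C = 35 °C → 35 + 273.15 = 308.15 K.
η_rev = 1 − T_C/T_H = 1 − 308.15/499.15 = 0.383.

η ≈ 0.383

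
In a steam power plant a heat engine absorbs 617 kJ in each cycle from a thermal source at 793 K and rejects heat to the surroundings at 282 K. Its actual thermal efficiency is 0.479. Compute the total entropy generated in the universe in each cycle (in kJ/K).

ΔS_univ ≈ 0.362 kJ/K

W = η·Q_H = 0.479 × 617 = 295.5 kJ, so Q_C = Q_H − W = 321.5 kJ.
Entropy balance on the reservoirs: −Q_H/T_H = -0.7781 kJ/K, +Q_C/T_C = 1.140 kJ/K.
ΔS_univ = −Q_H/T_H + Q_C/T_C = 0.362 kJ/K (> 0, since η = 0.479 < η_Carnot = 0.644).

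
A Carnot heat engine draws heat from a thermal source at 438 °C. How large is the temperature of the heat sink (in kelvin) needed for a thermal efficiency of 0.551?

T_C ≈ 319 K

T_H = 438 °C → 438 + 273.15 = 711.15 K.
From η = 1 − T_C/T_H, T_C = T_H·(1 − η) = 711.15 × (1 − 0.551) = 319 K.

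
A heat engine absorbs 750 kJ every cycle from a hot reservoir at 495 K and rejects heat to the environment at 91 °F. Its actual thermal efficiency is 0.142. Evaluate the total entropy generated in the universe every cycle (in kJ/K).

T_C = 91 °F → (91 − 32) × 5/9 = 32.78 °C = 305.93 K.
W = η·Q_H = 0.142 × 750 = 106.5 kJ, so Q_C = Q_H − W = 643.5 kJ.
The hot reservoir loses entropy Q_H/T_H = 750/495.00 = 1.515 kJ/K; the cold reservoir gains Q_C/T_C = 643.5/305.93 = 2.103 kJ/K.
ΔS_univ = −Q_H/T_H + Q_C/T_C = 0.588 kJ/K (> 0, since η = 0.142 < η_Carnot = 0.382).

ΔS_univ ≈ 0.588 kJ/K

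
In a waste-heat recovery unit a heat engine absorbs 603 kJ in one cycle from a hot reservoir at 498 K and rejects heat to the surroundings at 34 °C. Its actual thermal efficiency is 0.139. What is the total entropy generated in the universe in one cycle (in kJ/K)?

ΔS_univ ≈ 0.4795 kJ/K

T_C = 34 °C → 34 + 273.15 = 307.15 K.
W = η·Q_H = 0.139 × 603 = 83.82 kJ, so Q_C = Q_H − W = 519.2 kJ.
Reservoir entropy changes: ΔS_H = −Q_H/T_H = −603/498.00 = -1.211 kJ/K and ΔS_C = +Q_C/T_C = 519.2/307.15 = 1.690 kJ/K.
ΔS_univ = −Q_H/T_H + Q_C/T_C = 0.4795 kJ/K (> 0, since η = 0.139 < η_Carnot = 0.383).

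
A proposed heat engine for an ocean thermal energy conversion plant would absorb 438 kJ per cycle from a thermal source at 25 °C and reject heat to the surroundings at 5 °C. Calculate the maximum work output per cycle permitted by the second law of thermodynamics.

T_H = 25 °C → 25 + 273.15 = 298.15 K.
T_C = 5 °C → 5 + 273.15 = 278.15 K.
By the Carnot theorem, η_max = 1 − T_C/T_H = 1 − 278.15/298.15 = 0.0671.
W_max = η_max · Q_H = 0.0671 × 438 = 29.4 kJ.

W_max ≈ 29.4 kJ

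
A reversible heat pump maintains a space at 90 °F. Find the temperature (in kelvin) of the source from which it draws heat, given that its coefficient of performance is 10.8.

T_H = 90 °F → (90 − 32) × 5/9 = 32.22 °C = 305.37 K.
COP_HP = T_H/(T_H − T_C) ⇒ T_C = T_H·(COP_HP − 1)/COP_HP = 305.37 × (10.8 − 1)/10.8 = 277 K.

T_C ≈ 277 K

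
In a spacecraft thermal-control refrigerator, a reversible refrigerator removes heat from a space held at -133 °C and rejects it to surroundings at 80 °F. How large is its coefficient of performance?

T_H = 80 °F → (80 − 32) × 5/9 = 26.67 °C = 299.82 K.
T_C = -133 °C → -133 + 273.15 = 140.15 K.
Carnot COP: COP_R = T_C/(T_H − T_C) = 140.15/(299.82 − 140.15) = 0.878.

COP_R ≈ 0.878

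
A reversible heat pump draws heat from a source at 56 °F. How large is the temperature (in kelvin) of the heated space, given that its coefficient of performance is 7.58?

T_H ≈ 330.0 K

T_C = 56 °F → (56 − 32) × 5/9 = 13.33 °C = 286.48 K.
COP_HP = T_H/(T_H − T_C) ⇒ T_H = T_C·COP_HP/(COP_HP − 1) = 286.48 × 7.58/(7.58 − 1) = 330.0 K.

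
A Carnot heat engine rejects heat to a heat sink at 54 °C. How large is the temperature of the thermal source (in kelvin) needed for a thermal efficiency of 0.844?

T_C = 54 °C → 54 + 273.15 = 327.15 K.
From η = 1 − T_C/T_H, solving for T_H gives T_H = T_C/(1 − η) = 327.15/(1 − 0.844) = 2100 K.

T_H ≈ 2100 K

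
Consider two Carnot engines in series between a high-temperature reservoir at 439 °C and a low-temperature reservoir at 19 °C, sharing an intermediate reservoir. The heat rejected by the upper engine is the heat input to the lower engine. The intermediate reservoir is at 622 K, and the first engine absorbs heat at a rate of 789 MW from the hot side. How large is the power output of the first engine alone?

Ẇ₁ ≈ 99.9 MW

T_H = 439 °C → 439 + 273.15 = 712.15 K.
T_C = 19 °C → 19 + 273.15 = 292.15 K.
First-stage efficiency η₁ = 1 − T_m/T_H = 1 − 622.00/712.15 = 0.1266.
W₁ = η₁·Q_H = 0.1266 × 789 = 99.9 MW.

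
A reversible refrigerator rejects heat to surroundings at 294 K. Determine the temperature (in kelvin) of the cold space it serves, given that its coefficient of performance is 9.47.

T_C ≈ 266 K

COP_R = T_C/(T_H − T_C) ⇒ T_C = T_H·COP_R/(1 + COP_R) = 294.00 × 9.47/(1 + 9.47) = 266 K.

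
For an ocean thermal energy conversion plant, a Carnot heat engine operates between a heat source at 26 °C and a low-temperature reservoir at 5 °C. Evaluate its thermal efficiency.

T_H = 26 °C → 26 + 273.15 = 299.15 K.
T_C = 5 °C → 5 + 273.15 = 278.15 K.
For a reversible engine, η = 1 − T_C/T_H = 1 − 278.15/299.15 = 0.07020.

η ≈ 0.07020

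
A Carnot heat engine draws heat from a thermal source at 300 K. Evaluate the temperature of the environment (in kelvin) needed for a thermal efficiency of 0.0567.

From η = 1 − T_C/T_H, T_C = T_H·(1 − η) = 300.00 × (1 − 0.0567) = 283 K.

T_C ≈ 283 K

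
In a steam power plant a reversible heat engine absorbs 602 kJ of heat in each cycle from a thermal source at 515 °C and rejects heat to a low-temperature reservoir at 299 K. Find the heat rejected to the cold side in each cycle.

Q_C ≈ 228 kJ

T_H = 515 °C → 515 + 273.15 = 788.15 K.
Carnot efficiency: η = 1 − T_C/T_H = 1 − 299.00/788.15 = 0.6206.
For a reversible cycle Q_C/Q_H = T_C/T_H, so Q_C = 602 × 299.00/788.15 = 228 kJ.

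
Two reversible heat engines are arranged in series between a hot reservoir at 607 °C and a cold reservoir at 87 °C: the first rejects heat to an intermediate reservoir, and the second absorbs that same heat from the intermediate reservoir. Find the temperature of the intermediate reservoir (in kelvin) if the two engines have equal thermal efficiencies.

T_H = 607 °C → 607 + 273.15 = 880.15 K.
T_C = 87 °C → 87 + 273.15 = 360.15 K.
Equal efficiencies require 1 − T_m/T_H = 1 − T_C/T_m, i.e. T_m/T_H = T_C/T_m, so T_m = √(T_H·T_C) = √(880.15 × 360.15) = 563 K.

T_m ≈ 563 K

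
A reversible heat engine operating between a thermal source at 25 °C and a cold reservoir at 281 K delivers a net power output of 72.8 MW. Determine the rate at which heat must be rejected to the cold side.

T_H = 25 °C → 25 + 273.15 = 298.15 K.
The Carnot efficiency is η = 1 − T_C/T_H = 1 − 281.00/298.15 = 0.0575.
Since Q_C/Q_H = T_C/T_H and Q_H = W/η, Q_C = W·T_C/(T_H − T_C) = 72.8 × 281.00/17.15 = 1193 MW.

Q̇_C ≈ 1193 MW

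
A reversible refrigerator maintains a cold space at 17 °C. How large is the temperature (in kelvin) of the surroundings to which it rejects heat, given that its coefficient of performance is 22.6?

T_H ≈ 303 K

T_C = 17 °C → 17 + 273.15 = 290.15 K.
COP_R = T_C/(T_H − T_C) ⇒ T_H = T_C·(1 + 1/COP_R) = 290.15 × (1 + 1/22.6) = 303 K.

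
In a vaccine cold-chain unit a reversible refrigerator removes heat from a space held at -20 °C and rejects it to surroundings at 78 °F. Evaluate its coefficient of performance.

COP_R ≈ 5.56

T_H = 78 °F → (78 − 32) × 5/9 = 25.56 °C = 298.71 K.
T_C = -20 °C → -20 + 273.15 = 253.15 K.
Carnot COP: COP_R = T_C/(T_H − T_C) = 253.15/(298.71 − 253.15) = 5.56.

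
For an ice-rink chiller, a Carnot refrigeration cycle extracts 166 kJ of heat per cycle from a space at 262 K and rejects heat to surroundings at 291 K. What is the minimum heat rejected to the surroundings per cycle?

For a reversible cycle Q_H/Q_C = T_H/T_C, so Q_H = Q_C·T_H/T_C = 166 × 291.00/262.00 = 184.4 kJ.

Q_H ≈ 184.4 kJ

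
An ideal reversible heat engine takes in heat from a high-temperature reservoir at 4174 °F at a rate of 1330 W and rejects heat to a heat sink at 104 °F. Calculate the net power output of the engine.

T_H = 4174 °F → (4174 − 32) × 5/9 = 2301.11 °C = 2574.26 K.
T_C = 104 °F → (104 − 32) × 5/9 = 40.00 °C = 313.15 K.
The Carnot efficiency is η = 1 − T_C/T_H = 1 − 313.15/2574.26 = 0.8784.
W = η·Q_H = 0.8784 × 1330 = 1170 W.

Ẇ ≈ 1170 W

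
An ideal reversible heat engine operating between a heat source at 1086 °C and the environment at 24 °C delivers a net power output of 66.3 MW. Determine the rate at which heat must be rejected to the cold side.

T_H = 1086 °C → 1086 + 273.15 = 1359.15 K.
T_C = 24 °C → 24 + 273.15 = 297.15 K.
For a reversible engine, η = 1 − T_C/T_H = 1 − 297.15/1359.15 = 0.7814.
Since Q_C/Q_H = T_C/T_H and Q_H = W/η, Q_C = W·T_C/(T_H − T_C) = 66.3 × 297.15/1062.00 = 18.6 MW.

Q̇_C ≈ 18.6 MW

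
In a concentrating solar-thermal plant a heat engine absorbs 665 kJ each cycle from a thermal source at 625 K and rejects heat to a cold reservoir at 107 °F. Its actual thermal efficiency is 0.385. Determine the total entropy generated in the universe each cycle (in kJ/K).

ΔS_univ ≈ 0.235 kJ/K

T_C = 107 °F → (107 − 32) × 5/9 = 41.67 °C = 314.82 K.
W = η·Q_H = 0.385 × 665 = 256.0 kJ, so Q_C = Q_H − W = 409.0 kJ.
Reservoir entropy changes: ΔS_H = −Q_H/T_H = −665/625.00 = -1.064 kJ/K and ΔS_C = +Q_C/T_C = 409.0/314.82 = 1.299 kJ/K.
ΔS_univ = −Q_H/T_H + Q_C/T_C = 0.235 kJ/K (> 0, since η = 0.385 < η_Carnot = 0.496).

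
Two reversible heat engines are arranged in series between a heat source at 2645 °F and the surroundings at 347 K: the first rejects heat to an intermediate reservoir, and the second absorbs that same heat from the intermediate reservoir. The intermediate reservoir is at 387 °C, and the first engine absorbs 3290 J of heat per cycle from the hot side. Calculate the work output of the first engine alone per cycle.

T_H = 2645 °F → (2645 − 32) × 5/9 = 1451.67 °C = 1724.82 K.
T_m = 387 °C → 387 + 273.15 = 660.15 K.
First-stage efficiency η₁ = 1 − T_m/T_H = 1 − 660.15/1724.82 = 0.6173.
W₁ = η₁·Q_H = 0.6173 × 3290 = 2031 J.

W₁ ≈ 2031 J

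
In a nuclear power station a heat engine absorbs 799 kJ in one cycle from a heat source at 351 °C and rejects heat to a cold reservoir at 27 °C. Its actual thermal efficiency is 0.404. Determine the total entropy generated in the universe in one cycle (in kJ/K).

ΔS_univ ≈ 0.306 kJ/K

T_H = 351 °C → 351 + 273.15 = 624.15 K.
T_C = 27 °C → 27 + 273.15 = 300.15 K.
W = η·Q_H = 0.404 × 799 = 322.8 kJ, so Q_C = Q_H − W = 476.2 kJ.
Entropy balance on the reservoirs: −Q_H/T_H = -1.280 kJ/K, +Q_C/T_C = 1.587 kJ/K.
ΔS_univ = −Q_H/T_H + Q_C/T_C = 0.306 kJ/K (> 0, since η = 0.404 < η_Carnot = 0.519).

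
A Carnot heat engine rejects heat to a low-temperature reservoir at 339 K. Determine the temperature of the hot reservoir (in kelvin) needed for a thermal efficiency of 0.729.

T_H ≈ 1251 K

From η = 1 − T_C/T_H, solving for T_H gives T_H = T_C/(1 − η) = 339.00/(1 − 0.729) = 1251 K.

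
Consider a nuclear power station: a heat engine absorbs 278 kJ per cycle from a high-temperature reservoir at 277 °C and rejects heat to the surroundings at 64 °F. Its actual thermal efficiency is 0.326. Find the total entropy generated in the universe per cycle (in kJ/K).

T_H = 277 °C → 277 + 273.15 = 550.15 K.
T_C = 64 °F → (64 − 32) × 5/9 = 17.78 °C = 290.93 K.
W = η·Q_H = 0.326 × 278 = 90.63 kJ, so Q_C = Q_H − W = 187.4 kJ.
The hot reservoir loses entropy Q_H/T_H = 278/550.15 = 0.5053 kJ/K; the cold reservoir gains Q_C/T_C = 187.4/290.93 = 0.6440 kJ/K.
ΔS_univ = −Q_H/T_H + Q_C/T_C = 0.139 kJ/K (> 0, since η = 0.326 < η_Carnot = 0.471).

ΔS_univ ≈ 0.139 kJ/K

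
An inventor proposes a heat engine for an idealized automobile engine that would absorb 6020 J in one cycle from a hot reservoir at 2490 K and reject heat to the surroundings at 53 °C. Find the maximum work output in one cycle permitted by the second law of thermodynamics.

W_max ≈ 5230 J

T_C = 53 °C → 53 + 273.15 = 326.15 K.
The upper bound on efficiency is η_max = 1 − T_C/T_H = 1 − 326.15/2490.00 = 0.8690.
W_max = η_max · Q_H = 0.8690 × 6020 = 5230 J.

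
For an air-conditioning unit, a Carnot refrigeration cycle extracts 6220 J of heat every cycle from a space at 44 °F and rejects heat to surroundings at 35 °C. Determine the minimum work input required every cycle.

T_H = 35 °C → 35 + 273.15 = 308.15 K.
T_C = 44 °F → (44 − 32) × 5/9 = 6.67 °C = 279.82 K.
For a reversible refrigerator, COP_R = T_C/(T_H − T_C) = 279.82/28.33 = 9.8759.
W = Q_C/COP_R = 6220/9.8759 = 630 J.

W_in ≈ 630 J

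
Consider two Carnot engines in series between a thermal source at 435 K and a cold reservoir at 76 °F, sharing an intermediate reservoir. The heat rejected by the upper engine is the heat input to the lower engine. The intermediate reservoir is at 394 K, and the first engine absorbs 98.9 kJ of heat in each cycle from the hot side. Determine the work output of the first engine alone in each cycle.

T_C = 76 °F → (76 − 32) × 5/9 = 24.44 °C = 297.59 K.
First-stage efficiency η₁ = 1 − T_m/T_H = 1 − 394.00/435.00 = 0.0943.
W₁ = η₁·Q_H = 0.0943 × 98.9 = 9.32 kJ.

W₁ ≈ 9.32 kJ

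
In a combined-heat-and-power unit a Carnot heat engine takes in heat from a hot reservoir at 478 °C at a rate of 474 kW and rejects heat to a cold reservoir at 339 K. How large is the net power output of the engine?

T_H = 478 °C → 478 + 273.15 = 751.15 K.
The Carnot efficiency is η = 1 − T_C/T_H = 1 − 339.00/751.15 = 0.5487.
W = η·Q_H = 0.5487 × 474 = 260 kW.

Ẇ ≈ 260 kW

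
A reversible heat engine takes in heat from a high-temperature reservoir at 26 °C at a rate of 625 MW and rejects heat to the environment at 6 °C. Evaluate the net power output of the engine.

Ẇ ≈ 41.8 MW

T_H = 26 °C → 26 + 273.15 = 299.15 K.
T_C = 6 °C → 6 + 273.15 = 279.15 K.
For a reversible engine, η = 1 − T_C/T_H = 1 − 279.15/299.15 = 0.0669.
W = η·Q_H = 0.0669 × 625 = 41.8 MW.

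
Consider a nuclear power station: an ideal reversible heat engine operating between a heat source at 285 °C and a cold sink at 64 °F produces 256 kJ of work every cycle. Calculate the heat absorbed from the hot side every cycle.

Q_H ≈ 535 kJ

T_H = 285 °C → 285 + 273.15 = 558.15 K.
T_C = 64 °F → (64 − 32) × 5/9 = 17.78 °C = 290.93 K.
Carnot efficiency: η = 1 − T_C/T_H = 1 − 290.93/558.15 = 0.4788.
Q_H = W/η = 256/0.4788 = 535 kJ.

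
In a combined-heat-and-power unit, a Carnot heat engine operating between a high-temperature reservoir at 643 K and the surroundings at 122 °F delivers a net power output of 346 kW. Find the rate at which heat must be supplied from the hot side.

T_C = 122 °F → (122 − 32) × 5/9 = 50.00 °C = 323.15 K.
The Carnot efficiency is η = 1 − T_C/T_H = 1 − 323.15/643.00 = 0.4974.
Q_H = W/η = 346/0.4974 = 696 kW.

Q̇_H ≈ 696 kW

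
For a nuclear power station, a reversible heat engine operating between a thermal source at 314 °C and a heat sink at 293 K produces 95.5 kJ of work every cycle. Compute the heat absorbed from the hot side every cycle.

T_H = 314 °C → 314 + 273.15 = 587.15 K.
Carnot efficiency: η = 1 − T_C/T_H = 1 − 293.00/587.15 = 0.5010.
Q_H = W/η = 95.5/0.5010 = 191 kJ.

Q_H ≈ 191 kJ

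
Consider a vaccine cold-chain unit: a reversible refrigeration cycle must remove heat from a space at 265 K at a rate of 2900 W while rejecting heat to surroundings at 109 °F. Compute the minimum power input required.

Ẇ_in ≈ 557 W

T_H = 109 °F → (109 − 32) × 5/9 = 42.78 °C = 315.93 K.
Carnot COP: COP_R = T_C/(T_H − T_C) = 265.00/50.93 = 5.2034.
W = Q_C/COP_R = 2900/5.2034 = 557 W.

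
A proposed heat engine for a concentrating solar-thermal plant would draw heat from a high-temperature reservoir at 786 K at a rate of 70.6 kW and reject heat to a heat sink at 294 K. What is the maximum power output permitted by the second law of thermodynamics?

Ẇ_max ≈ 44.19 kW

The second-law ceiling is the Carnot efficiency, η_max = 1 − T_C/T_H = 1 − 294.00/786.00 = 0.6260.
W_max = η_max · Q_H = 0.6260 × 70.6 = 44.19 kW.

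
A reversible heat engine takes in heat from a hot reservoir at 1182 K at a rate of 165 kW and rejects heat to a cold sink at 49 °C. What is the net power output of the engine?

T_C = 49 °C → 49 + 273.15 = 322.15 K.
η_rev = 1 − T_C/T_H = 1 − 322.15/1182.00 = 0.7275.
W = η·Q_H = 0.7275 × 165 = 120 kW.

Ẇ ≈ 120 kW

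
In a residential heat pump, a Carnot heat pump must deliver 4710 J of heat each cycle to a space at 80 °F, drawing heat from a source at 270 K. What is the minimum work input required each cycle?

W_in ≈ 468 J

T_H = 80 °F → (80 − 32) × 5/9 = 26.67 °C = 299.82 K.
Reversible heating COP: COP_HP = T_H/(T_H − T_C) = 299.82/29.82 = 10.0553.
W = Q_H/COP_HP = 4710/10.0553 = 468 J.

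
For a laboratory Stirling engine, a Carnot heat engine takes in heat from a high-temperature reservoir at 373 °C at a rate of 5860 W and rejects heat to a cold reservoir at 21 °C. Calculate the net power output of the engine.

T_H = 373 °C → 373 + 273.15 = 646.15 K.
T_C = 21 °C → 21 + 273.15 = 294.15 K.
Since the cycle is reversible, η = 1 − T_C/T_H = 1 − 294.15/646.15 = 0.5448.
W = η·Q_H = 0.5448 × 5860 = 3190 W.

Ẇ ≈ 3190 W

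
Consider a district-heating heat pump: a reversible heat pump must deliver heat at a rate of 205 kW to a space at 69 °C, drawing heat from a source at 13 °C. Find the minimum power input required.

Ẇ_in ≈ 33.6 kW

T_H = 69 °C → 69 + 273.15 = 342.15 K.
T_C = 13 °C → 13 + 273.15 = 286.15 K.
Reversible heating COP: COP_HP = T_H/(T_H − T_C) = 342.15/56.00 = 6.1098.
W = Q_H/COP_HP = 205/6.1098 = 33.6 kW.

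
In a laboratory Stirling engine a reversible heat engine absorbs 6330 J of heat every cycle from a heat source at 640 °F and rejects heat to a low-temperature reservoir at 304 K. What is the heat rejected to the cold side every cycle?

T_H = 640 °F → (640 − 32) × 5/9 = 337.78 °C = 610.93 K.
For a reversible engine, η = 1 − T_C/T_H = 1 − 304.00/610.93 = 0.5024.
For a reversible cycle Q_C/Q_H = T_C/T_H, so Q_C = 6330 × 304.00/610.93 = 3150 J.

Q_C ≈ 3150 J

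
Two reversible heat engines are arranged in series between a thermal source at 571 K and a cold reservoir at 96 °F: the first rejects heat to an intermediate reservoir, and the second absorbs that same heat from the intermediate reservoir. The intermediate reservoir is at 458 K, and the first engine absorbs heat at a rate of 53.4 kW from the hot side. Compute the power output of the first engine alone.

T_C = 96 °F → (96 − 32) × 5/9 = 35.56 °C = 308.71 K.
First-stage efficiency η₁ = 1 − T_m/T_H = 1 − 458.00/571.00 = 0.1979.
W₁ = η₁·Q_H = 0.1979 × 53.4 = 10.6 kW.

Ẇ₁ ≈ 10.6 kW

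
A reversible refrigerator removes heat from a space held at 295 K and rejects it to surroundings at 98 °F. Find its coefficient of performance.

T_H = 98 °F → (98 − 32) × 5/9 = 36.67 °C = 309.82 K.
COP_R = T_C/(T_H − T_C) = 295.00/(309.82 − 295.00) = 19.91.

COP_R ≈ 19.91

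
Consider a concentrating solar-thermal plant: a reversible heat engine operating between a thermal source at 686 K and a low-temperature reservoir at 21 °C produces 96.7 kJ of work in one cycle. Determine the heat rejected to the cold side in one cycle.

T_C = 21 °C → 21 + 273.15 = 294.15 K.
Since the cycle is reversible, η = 1 − T_C/T_H = 1 − 294.15/686.00 = 0.5712.
Since Q_C/Q_H = T_C/T_H and Q_H = W/η, Q_C = W·T_C/(T_H − T_C) = 96.7 × 294.15/391.85 = 72.59 kJ.

Q_C ≈ 72.59 kJ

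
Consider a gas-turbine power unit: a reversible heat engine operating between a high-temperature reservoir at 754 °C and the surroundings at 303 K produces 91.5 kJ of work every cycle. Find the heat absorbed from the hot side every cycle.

Q_H ≈ 130 kJ

T_H = 754 °C → 754 + 273.15 = 1027.15 K.
The Carnot efficiency is η = 1 − T_C/T_H = 1 − 303.00/1027.15 = 0.7050.
Q_H = W/η = 91.5/0.7050 = 130 kJ.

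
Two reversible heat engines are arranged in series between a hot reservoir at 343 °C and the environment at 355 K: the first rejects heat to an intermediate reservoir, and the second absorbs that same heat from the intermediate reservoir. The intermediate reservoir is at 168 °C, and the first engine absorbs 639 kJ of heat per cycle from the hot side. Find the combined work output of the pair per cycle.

W_total ≈ 271 kJ

T_H = 343 °C → 343 + 273.15 = 616.15 K.
Two reversible stages in series are equivalent to a single Carnot engine between T_H and T_C, so η_total = 1 − T_C/T_H = 1 − 355.00/616.15 = 0.4238.
W_total = η_total · Q_H = 0.4238 × 639 = 271 kJ.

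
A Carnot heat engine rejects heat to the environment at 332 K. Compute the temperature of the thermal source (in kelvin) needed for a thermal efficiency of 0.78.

T_H ≈ 1509 K

From η = 1 − T_C/T_H, solving for T_H gives T_H = T_C/(1 − η) = 332.00/(1 − 0.78) = 1509 K.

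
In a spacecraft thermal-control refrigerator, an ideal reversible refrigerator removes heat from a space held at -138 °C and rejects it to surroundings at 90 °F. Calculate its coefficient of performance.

COP_R ≈ 0.794

T_H = 90 °F → (90 − 32) × 5/9 = 32.22 °C = 305.37 K.
T_C = -138 °C → -138 + 273.15 = 135.15 K.
The reversible coefficient of performance is COP_R = T_C/(T_H − T_C) = 135.15/(305.37 − 135.15) = 0.794.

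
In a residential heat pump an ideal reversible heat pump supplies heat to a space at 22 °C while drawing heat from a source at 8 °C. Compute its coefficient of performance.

T_H = 22 °C → 22 + 273.15 = 295.15 K.
T_C = 8 °C → 8 + 273.15 = 281.15 K.
Reversible heating COP: COP_HP = T_H/(T_H − T_C) = 295.15/(295.15 − 281.15) = 21.1.

COP_HP ≈ 21.1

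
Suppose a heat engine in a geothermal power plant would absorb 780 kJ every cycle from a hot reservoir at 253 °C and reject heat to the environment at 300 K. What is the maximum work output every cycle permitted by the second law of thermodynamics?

T_H = 253 °C → 253 + 273.15 = 526.15 K.
The second-law ceiling is the Carnot efficiency, η_max = 1 − T_C/T_H = 1 − 300.00/526.15 = 0.4298.
W_max = η_max · Q_H = 0.4298 × 780 = 335 kJ.

W_max ≈ 335 kJ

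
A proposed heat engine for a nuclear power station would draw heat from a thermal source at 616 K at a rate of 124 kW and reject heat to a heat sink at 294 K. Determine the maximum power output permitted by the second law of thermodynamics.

Ẇ_max ≈ 64.8 kW

By the Carnot theorem, η_max = 1 − T_C/T_H = 1 − 294.00/616.00 = 0.5227.
W_max = η_max · Q_H = 0.5227 × 124 = 64.8 kW.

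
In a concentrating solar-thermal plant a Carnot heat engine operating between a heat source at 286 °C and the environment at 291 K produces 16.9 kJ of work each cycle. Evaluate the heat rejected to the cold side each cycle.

T_H = 286 °C → 286 + 273.15 = 559.15 K.
Carnot efficiency: η = 1 − T_C/T_H = 1 − 291.00/559.15 = 0.4796.
Since Q_C/Q_H = T_C/T_H and Q_H = W/η, Q_C = W·T_C/(T_H − T_C) = 16.9 × 291.00/268.15 = 18.3 kJ.

Q_C ≈ 18.3 kJ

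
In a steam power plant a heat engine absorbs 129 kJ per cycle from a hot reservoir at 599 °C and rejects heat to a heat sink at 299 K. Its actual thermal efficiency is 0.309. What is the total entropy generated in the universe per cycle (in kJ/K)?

ΔS_univ ≈ 0.150 kJ/K

T_H = 599 °C → 599 + 273.15 = 872.15 K.
W = η·Q_H = 0.309 × 129 = 39.86 kJ, so Q_C = Q_H − W = 89.14 kJ.
Reservoir entropy changes: ΔS_H = −Q_H/T_H = −129/872.15 = -0.1479 kJ/K and ΔS_C = +Q_C/T_C = 89.14/299.00 = 0.2981 kJ/K.
ΔS_univ = −Q_H/T_H + Q_C/T_C = 0.150 kJ/K (> 0, since η = 0.309 < η_Carnot = 0.657).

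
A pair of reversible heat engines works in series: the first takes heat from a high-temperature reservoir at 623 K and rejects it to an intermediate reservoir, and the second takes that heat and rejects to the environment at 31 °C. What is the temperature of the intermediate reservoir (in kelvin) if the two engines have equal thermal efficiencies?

T_m ≈ 435.3 K

T_C = 31 °C → 31 + 273.15 = 304.15 K.
Equal efficiencies require 1 − T_m/T_H = 1 − T_C/T_m, i.e. T_m/T_H = T_C/T_m, so T_m = √(T_H·T_C) = √(623.00 × 304.15) = 435.3 K.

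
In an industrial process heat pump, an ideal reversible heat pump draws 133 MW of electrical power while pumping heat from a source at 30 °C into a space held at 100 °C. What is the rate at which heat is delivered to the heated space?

T_H = 100 °C → 100 + 273.15 = 373.15 K.
T_C = 30 °C → 30 + 273.15 = 303.15 K.
COP_HP = T_H/(T_H − T_C) = 373.15/70.00 = 5.3307.
Q_H = COP_HP · W = 5.3307 × 133 = 709 MW.

Q̇_H ≈ 709 MW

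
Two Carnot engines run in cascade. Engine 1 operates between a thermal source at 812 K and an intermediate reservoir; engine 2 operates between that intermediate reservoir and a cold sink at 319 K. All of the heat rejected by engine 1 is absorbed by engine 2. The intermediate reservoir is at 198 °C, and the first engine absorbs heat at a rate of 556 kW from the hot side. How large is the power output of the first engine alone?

T_m = 198 °C → 198 + 273.15 = 471.15 K.
First-stage efficiency η₁ = 1 − T_m/T_H = 1 − 471.15/812.00 = 0.4198.
W₁ = η₁·Q_H = 0.4198 × 556 = 233.4 kW.

Ẇ₁ ≈ 233.4 kW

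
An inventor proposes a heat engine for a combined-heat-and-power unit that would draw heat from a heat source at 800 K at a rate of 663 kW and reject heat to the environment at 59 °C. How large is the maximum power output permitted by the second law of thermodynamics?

Ẇ_max ≈ 388 kW

T_C = 59 °C → 59 + 273.15 = 332.15 K.
The second-law ceiling is the Carnot efficiency, η_max = 1 − T_C/T_H = 1 − 332.15/800.00 = 0.5848.
W_max = η_max · Q_H = 0.5848 × 663 = 388 kW.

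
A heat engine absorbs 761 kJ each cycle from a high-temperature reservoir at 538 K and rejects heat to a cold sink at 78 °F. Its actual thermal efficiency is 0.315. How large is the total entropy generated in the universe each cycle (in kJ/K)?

ΔS_univ ≈ 0.331 kJ/K

T_C = 78 °F → (78 − 32) × 5/9 = 25.56 °C = 298.71 K.
W = η·Q_H = 0.315 × 761 = 239.7 kJ, so Q_C = Q_H − W = 521.3 kJ.
The hot reservoir loses entropy Q_H/T_H = 761/538.00 = 1.414 kJ/K; the cold reservoir gains Q_C/T_C = 521.3/298.71 = 1.745 kJ/K.
ΔS_univ = −Q_H/T_H + Q_C/T_C = 0.331 kJ/K (> 0, since η = 0.315 < η_Carnot = 0.445).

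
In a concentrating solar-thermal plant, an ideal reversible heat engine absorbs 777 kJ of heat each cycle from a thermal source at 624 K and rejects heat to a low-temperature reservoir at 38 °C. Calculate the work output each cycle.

W ≈ 390 kJ

T_C = 38 °C → 38 + 273.15 = 311.15 K.
Carnot efficiency: η = 1 − T_C/T_H = 1 − 311.15/624.00 = 0.5014.
W = η·Q_H = 0.5014 × 777 = 390 kJ.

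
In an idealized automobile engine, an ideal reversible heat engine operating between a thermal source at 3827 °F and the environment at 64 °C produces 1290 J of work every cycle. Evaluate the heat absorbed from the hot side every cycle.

T_H = 3827 °F → (3827 − 32) × 5/9 = 2108.33 °C = 2381.48 K.
T_C = 64 °C → 64 + 273.15 = 337.15 K.
η_rev = 1 − T_C/T_H = 1 − 337.15/2381.48 = 0.8584.
Q_H = W/η = 1290/0.8584 = 1500 J.

Q_H ≈ 1500 J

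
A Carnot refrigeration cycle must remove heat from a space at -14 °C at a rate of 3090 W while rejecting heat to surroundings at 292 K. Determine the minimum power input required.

T_C = -14 °C → -14 + 273.15 = 259.15 K.
Carnot COP: COP_R = T_C/(T_H − T_C) = 259.15/32.85 = 7.8889.
W = Q_C/COP_R = 3090/7.8889 = 391.7 W.

Ẇ_in ≈ 391.7 W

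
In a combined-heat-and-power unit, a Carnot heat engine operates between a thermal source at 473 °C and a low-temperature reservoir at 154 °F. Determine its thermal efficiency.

T_H = 473 °C → 473 + 273.15 = 746.15 K.
T_C = 154 °F → (154 − 32) × 5/9 = 67.78 °C = 340.93 K.
The Carnot efficiency is η = 1 − T_C/T_H = 1 − 340.93/746.15 = 0.5431.

η ≈ 0.5431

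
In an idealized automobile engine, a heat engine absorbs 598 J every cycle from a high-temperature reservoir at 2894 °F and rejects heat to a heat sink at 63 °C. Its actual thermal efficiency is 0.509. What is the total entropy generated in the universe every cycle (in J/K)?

ΔS_univ ≈ 0.5525 J/K

T_H = 2894 °F → (2894 − 32) × 5/9 = 1590.00 °C = 1863.15 K.
T_C = 63 °C → 63 + 273.15 = 336.15 K.
W = η·Q_H = 0.509 × 598 = 304.4 J, so Q_C = Q_H − W = 293.6 J.
Entropy balance on the reservoirs: −Q_H/T_H = -0.3210 J/K, +Q_C/T_C = 0.8735 J/K.
ΔS_univ = −Q_H/T_H + Q_C/T_C = 0.5525 J/K (> 0, since η = 0.509 < η_Carnot = 0.820).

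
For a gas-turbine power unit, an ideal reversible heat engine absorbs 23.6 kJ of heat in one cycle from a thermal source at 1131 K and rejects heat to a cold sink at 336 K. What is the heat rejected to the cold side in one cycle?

The Carnot efficiency is η = 1 − T_C/T_H = 1 − 336.00/1131.00 = 0.7029.
For a reversible cycle Q_C/Q_H = T_C/T_H, so Q_C = 23.6 × 336.00/1131.00 = 7.01 kJ.

Q_C ≈ 7.01 kJ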